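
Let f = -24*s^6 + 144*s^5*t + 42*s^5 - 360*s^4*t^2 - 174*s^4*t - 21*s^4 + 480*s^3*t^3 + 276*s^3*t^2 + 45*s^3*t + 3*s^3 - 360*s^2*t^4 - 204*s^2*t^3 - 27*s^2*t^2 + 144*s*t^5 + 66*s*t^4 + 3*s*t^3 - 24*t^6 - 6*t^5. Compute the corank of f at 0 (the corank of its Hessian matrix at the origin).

2

Hessian at 0 has rank 0.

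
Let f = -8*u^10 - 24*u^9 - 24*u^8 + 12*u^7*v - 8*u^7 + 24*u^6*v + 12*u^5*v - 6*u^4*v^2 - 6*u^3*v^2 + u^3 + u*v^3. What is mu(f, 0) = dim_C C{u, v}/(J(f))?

7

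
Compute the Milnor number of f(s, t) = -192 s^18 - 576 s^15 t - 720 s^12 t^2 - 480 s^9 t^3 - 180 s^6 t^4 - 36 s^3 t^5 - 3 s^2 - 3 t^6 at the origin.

The Hessian of f at 0 has rank 1. Corank 1: A-series; mu = 5 gives A_5.

5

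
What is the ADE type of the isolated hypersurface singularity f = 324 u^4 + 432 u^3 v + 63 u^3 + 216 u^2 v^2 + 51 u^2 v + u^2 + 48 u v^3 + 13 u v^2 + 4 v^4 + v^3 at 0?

The Hessian of f at 0 has rank 1. Corank 1: A-series; mu = 2 gives A_2.

A2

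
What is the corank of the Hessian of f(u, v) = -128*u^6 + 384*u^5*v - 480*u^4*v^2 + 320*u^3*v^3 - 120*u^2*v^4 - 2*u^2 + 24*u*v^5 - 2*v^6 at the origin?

1

The Hessian at 0 is [[-4, 0], [0, 0]] of rank 1; hence corank 1.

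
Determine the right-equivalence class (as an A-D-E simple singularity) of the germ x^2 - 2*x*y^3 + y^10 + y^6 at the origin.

The Hessian of f at 0 has rank 1. Corank 1: A-series; mu = 9 gives A_9.

A_9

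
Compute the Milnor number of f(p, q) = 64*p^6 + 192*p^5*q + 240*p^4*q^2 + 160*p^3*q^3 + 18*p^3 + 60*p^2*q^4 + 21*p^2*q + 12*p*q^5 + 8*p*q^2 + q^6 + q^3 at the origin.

7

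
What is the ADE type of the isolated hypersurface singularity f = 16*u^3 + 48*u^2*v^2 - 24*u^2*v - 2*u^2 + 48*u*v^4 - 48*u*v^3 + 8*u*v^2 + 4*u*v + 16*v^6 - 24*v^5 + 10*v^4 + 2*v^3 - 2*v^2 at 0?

The Hessian of f at 0 is [[-4, 4], [4, -4]] with rank 1, so corank 1. A Groebner basis of the Jacobian ideal J(f) in C{u,v} is {v^2, u - v}; counting standard monomials gives mu = 2. Corank 1: A-series; mu = 2 gives A_2.

A_2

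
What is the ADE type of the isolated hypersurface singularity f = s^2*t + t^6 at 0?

D_{7}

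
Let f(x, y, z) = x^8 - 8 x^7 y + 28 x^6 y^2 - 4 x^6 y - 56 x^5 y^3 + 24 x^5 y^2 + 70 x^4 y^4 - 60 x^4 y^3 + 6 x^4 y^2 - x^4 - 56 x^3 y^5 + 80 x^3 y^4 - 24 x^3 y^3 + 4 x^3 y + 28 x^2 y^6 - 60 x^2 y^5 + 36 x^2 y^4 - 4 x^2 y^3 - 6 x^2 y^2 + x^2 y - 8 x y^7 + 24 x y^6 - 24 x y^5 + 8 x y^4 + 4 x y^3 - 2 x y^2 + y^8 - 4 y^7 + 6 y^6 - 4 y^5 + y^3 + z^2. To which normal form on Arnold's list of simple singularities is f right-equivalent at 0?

D5

The Hessian of f at 0 has rank 1. Corank 2; j^3 = y*(x - y)^2 has shape L^2 M (L != M), so D-series; mu = 5 gives D_5.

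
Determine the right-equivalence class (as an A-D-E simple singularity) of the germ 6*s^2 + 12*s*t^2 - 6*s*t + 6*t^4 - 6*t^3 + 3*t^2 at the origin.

A_1

The Hessian of f at 0 is [[12, -6], [-6, 6]] with rank 2, so corank 0. A Groebner basis of the Jacobian ideal J(f) in C{s,t} is {s, t}; counting standard monomials gives mu = 1. Corank 0: nondegenerate Morse point, so A_1.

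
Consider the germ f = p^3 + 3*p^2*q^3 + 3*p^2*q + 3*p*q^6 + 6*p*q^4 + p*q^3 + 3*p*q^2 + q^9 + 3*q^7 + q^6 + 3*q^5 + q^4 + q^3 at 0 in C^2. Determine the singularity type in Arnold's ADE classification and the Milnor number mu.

Type E_7, Milnor number mu = 7.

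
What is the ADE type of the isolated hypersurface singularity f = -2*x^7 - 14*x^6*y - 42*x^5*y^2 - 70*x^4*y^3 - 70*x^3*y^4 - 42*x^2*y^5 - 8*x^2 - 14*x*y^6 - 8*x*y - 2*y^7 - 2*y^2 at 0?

The Hessian of f at 0 has rank 1. Corank 1: A-series; mu = 6 gives A_6.

A_6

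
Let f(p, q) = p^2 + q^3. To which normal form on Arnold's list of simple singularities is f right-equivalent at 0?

The Hessian of f at 0 is [[2, 0], [0, 0]] with rank 1, so corank 1. A Groebner basis of the Jacobian ideal J(f) in C{p,q} is {q^2, p}; counting standard monomials gives mu = 2. Corank 1: A-series; mu = 2 gives A_2.

A_{2}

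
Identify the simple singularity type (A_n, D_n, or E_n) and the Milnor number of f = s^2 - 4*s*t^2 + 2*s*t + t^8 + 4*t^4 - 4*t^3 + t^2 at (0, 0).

Type A_7, Milnor number mu = 7.

The Hessian of f at 0 has rank 1. Corank 1: A-series; mu = 7 gives A_7.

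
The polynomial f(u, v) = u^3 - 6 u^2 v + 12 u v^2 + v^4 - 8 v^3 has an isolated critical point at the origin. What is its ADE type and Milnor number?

Type E_{6}, Milnor number mu = 6.

The Hessian of f at 0 is [[0, 0], [0, 0]] with rank 0, so corank 2. A Groebner basis of the Jacobian ideal J(f) in C{u,v} is {v^3, u^2 - 4*u*v + 4*v^2}; counting standard monomials gives mu = 6. Corank 2; j^3 = (u - 2*v)^3 is a perfect cube, so E-series; the 4-jet and mu = 6 give E_6.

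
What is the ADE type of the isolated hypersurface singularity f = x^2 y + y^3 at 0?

The Hessian of f at 0 is [[0, 0], [0, 0]] with rank 0, so corank 2. A Groebner basis of the Jacobian ideal J(f) in C{x,y} is {y^3, x^2 + 3*y^2, x*y}; counting standard monomials gives mu = 4. Corank 2; j^3 = y*(x^2 + y^2) splits into three distinct lines over C (the quadratic factor has nonzero discriminant), so D_4.

D_4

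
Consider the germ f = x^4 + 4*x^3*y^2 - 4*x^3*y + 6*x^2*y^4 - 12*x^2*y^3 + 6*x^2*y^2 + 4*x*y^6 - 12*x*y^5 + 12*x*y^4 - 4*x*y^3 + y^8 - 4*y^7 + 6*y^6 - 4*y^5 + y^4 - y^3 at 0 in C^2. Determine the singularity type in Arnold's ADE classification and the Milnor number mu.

Type E6, Milnor number mu = 6.

The Hessian of f at 0 is [[0, 0], [0, 0]] with rank 0, so corank 2. A Groebner basis of the Jacobian ideal J(f) in C{x,y} is {x^3 - 3*x^2*y, y^2}; counting standard monomials gives mu = 6. Corank 2; j^3 = -y^3 is a perfect cube, so E-series; the 4-jet and mu = 6 give E_6.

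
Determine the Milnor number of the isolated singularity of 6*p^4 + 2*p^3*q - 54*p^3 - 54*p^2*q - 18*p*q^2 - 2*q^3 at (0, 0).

7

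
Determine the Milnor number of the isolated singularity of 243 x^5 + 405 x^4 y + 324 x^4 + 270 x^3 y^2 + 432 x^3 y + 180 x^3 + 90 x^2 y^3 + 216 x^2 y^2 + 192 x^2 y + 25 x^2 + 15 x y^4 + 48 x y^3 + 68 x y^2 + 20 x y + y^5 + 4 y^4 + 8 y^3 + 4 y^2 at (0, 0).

4

The Hessian of f at 0 has rank 1. Corank 1: A-series; mu = 4 gives A_4.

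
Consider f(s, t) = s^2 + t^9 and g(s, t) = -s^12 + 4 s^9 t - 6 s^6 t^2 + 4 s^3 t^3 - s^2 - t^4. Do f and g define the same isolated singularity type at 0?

No.

The Hessian of f at 0 is [[2, 0], [0, 0]] with rank 1, so corank 1. A Groebner basis of the Jacobian ideal J(f) in C{s,t} is {t^8, s}; counting standard monomials gives mu = 8. Corank 1: A-series; mu = 8 gives A_8. The Hessian of g at 0 is [[-2, 0], [0, 0]] with rank 1, so corank 1. A Groebner basis of the Jacobian ideal J(g) in C{s,t} is {t^3, s}; counting standard monomials gives mu = 3. Corank 1: A-series; mu = 3 gives A_3. f is A_8 but g is A_3, hence not right-equivalent.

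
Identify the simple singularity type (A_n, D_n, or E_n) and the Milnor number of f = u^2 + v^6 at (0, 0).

Type A_{5}, Milnor number mu = 5.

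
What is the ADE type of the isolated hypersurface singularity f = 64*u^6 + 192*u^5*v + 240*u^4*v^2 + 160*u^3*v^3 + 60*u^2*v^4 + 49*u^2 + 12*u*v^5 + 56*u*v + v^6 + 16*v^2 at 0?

A_{5}

The Hessian of f at 0 has rank 1. Corank 1: A-series; mu = 5 gives A_5.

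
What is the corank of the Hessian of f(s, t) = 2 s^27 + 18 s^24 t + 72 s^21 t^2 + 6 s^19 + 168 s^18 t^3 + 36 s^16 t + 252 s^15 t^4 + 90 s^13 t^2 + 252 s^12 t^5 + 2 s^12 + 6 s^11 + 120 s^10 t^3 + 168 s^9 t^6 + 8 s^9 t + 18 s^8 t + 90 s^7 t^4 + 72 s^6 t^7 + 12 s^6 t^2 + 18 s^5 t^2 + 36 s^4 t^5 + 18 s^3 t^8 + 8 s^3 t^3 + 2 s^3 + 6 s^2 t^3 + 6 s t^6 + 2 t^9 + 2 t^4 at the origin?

The Hessian at 0 is [[0, 0], [0, 0]] of rank 0; hence corank 2.

2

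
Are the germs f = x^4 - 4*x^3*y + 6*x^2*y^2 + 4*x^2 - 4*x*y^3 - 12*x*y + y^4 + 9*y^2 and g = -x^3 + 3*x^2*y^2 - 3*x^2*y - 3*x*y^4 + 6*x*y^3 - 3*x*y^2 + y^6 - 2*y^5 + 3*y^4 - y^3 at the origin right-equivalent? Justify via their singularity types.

No.

The Hessian of f at 0 is [[8, -12], [-12, 18]] with rank 1, so corank 1. A Groebner basis of the Jacobian ideal J(f) in C{x,y} is {y^3, x - 3*y/2}; counting standard monomials gives mu = 3. Corank 1: A-series; mu = 3 gives A_3. The Hessian of g at 0 is [[0, 0], [0, 0]] with rank 0, so corank 2. A Groebner basis of the Jacobian ideal J(g) in C{x,y} is {y^4, x^3 + 3*x^2*y + 3*x^2/2 + 3*x*y - 2*y^3 + 3*y^2/2, -x^2/2 + x*y^2 - x*y + y^3 - y^2/2}; counting standard monomials gives mu = 8. Corank 2; j^3 = -(x + y)^3 is a perfect cube, so E-series; the 5-jet and mu = 8 give E_8. f is A_3 but g is E_8, hence not right-equivalent.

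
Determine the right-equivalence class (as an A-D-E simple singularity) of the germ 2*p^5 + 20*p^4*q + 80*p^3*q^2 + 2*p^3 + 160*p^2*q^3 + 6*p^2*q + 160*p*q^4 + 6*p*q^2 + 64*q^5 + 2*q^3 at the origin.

E_{8}

The Hessian of f at 0 has rank 0. Corank 2; j^3 = 2*(p + q)^3 is a perfect cube, so E-series; the 5-jet and mu = 8 give E_8.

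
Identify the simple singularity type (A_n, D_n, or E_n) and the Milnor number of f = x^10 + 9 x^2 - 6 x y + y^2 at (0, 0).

The Hessian of f at 0 is [[18, -6], [-6, 2]] with rank 1, so corank 1. A Groebner basis of the Jacobian ideal J(f) in C{x,y} is {y^9, x - y/3}; counting standard monomials gives mu = 9. Corank 1: A-series; mu = 9 gives A_9.

Type A_9, Milnor number mu = 9.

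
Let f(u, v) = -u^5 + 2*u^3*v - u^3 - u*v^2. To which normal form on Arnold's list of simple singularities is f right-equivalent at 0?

D_{4}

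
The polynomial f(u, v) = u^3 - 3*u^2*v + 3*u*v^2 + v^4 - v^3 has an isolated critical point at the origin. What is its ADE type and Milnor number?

The Hessian of f at 0 has rank 0. Corank 2; j^3 = (u - v)^3 is a perfect cube, so E-series; the 4-jet and mu = 6 give E_6.

Type E_{6}, Milnor number mu = 6.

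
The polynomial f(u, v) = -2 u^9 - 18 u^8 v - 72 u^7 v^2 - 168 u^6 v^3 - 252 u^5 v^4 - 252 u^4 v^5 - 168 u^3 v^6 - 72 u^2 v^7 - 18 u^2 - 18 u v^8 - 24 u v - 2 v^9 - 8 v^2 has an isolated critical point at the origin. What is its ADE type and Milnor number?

Type A8, Milnor number mu = 8.

The Hessian of f at 0 is [[-36, -24], [-24, -16]] with rank 1, so corank 1. A Groebner basis of the Jacobian ideal J(f) in C{u,v} is {v^8, u + 2*v/3}; counting standard monomials gives mu = 8. Corank 1: A-series; mu = 8 gives A_8.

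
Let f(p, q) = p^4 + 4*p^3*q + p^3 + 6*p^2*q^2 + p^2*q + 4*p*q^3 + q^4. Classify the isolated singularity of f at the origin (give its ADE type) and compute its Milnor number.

The Hessian of f at 0 is [[0, 0], [0, 0]] with rank 0, so corank 2. A Groebner basis of the Jacobian ideal J(f) in C{p,q} is {p*q^2, -p*q/4 + q^3, p^2 + p*q}; counting standard monomials gives mu = 5. Corank 2; j^3 = p^2*(p + q) has shape L^2 M (L != M), so D-series; mu = 5 gives D_5.

Type D5, Milnor number mu = 5.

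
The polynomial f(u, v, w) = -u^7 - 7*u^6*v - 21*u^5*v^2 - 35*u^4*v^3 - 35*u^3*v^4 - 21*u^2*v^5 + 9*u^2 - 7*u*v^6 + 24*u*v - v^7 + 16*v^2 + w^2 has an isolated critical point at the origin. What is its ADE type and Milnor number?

Type A_6, Milnor number mu = 6.

The Hessian of f at 0 is [[18, 24, 0], [24, 32, 0], [0, 0, 2]] with rank 2, so corank 1. A Groebner basis of the Jacobian ideal J(f) in C{u,v,w} is {v^6, u + 4*v/3, w}; counting standard monomials gives mu = 6. Corank 1: A-series; mu = 6 gives A_6.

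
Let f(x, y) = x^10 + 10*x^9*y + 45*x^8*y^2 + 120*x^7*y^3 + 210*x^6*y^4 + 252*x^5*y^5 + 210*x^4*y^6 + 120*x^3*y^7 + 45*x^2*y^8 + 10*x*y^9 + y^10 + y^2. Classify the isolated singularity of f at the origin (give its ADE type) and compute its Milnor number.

The Hessian of f at 0 has rank 1. Corank 1: A-series; mu = 9 gives A_9.

Type A9, Milnor number mu = 9.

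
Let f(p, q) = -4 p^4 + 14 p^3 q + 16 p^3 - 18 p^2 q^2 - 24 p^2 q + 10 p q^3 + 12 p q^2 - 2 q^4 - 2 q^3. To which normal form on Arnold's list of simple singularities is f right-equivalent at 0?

E_7

The Hessian of f at 0 has rank 0. Corank 2; j^3 = 2*(2*p - q)^3 is a perfect cube, so E-series; the 4-jet and mu = 7 give E_7.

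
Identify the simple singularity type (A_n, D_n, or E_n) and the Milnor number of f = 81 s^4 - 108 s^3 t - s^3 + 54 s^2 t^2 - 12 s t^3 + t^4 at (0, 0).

The Hessian of f at 0 is [[0, 0], [0, 0]] with rank 0, so corank 2. A Groebner basis of the Jacobian ideal J(f) in C{s,t} is {t^4, s*t^2 - t^3/9, s^2}; counting standard monomials gives mu = 6. Corank 2; j^3 = -s^3 is a perfect cube, so E-series; the 4-jet and mu = 6 give E_6.

Type E_{6}, Milnor number mu = 6.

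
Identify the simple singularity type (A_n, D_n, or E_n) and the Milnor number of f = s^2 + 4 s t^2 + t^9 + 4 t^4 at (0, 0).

Type A_{8}, Milnor number mu = 8.

The Hessian of f at 0 has rank 1. Corank 1: A-series; mu = 8 gives A_8.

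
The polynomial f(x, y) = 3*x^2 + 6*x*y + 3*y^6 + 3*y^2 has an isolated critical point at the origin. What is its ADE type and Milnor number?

Type A_{5}, Milnor number mu = 5.

The Hessian of f at 0 is [[6, 6], [6, 6]] with rank 1, so corank 1. A Groebner basis of the Jacobian ideal J(f) in C{x,y} is {y^5, x + y}; counting standard monomials gives mu = 5. Corank 1: A-series; mu = 5 gives A_5.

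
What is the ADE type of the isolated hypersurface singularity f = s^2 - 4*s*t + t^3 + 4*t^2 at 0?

The Hessian of f at 0 is [[2, -4], [-4, 8]] with rank 1, so corank 1. A Groebner basis of the Jacobian ideal J(f) in C{s,t} is {t^2, s - 2*t}; counting standard monomials gives mu = 2. Corank 1: A-series; mu = 2 gives A_2.

A2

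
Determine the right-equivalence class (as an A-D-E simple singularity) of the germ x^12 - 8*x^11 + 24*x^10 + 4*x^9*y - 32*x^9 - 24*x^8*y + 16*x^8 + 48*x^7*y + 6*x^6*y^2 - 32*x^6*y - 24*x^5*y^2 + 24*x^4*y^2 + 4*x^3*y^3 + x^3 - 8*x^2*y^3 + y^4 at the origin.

E6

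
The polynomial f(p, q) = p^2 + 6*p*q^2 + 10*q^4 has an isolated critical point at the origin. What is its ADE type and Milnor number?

The Hessian of f at 0 has rank 1. Corank 1: A-series; mu = 3 gives A_3.

Type A_3, Milnor number mu = 3.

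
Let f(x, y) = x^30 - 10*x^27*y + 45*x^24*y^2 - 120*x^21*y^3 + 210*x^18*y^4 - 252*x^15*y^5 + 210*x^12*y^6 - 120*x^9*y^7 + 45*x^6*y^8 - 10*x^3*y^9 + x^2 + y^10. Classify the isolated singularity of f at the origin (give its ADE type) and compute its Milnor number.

Type A_{9}, Milnor number mu = 9.

The Hessian of f at 0 is [[2, 0], [0, 0]] with rank 1, so corank 1. A Groebner basis of the Jacobian ideal J(f) in C{x,y} is {y^9, x}; counting standard monomials gives mu = 9. Corank 1: A-series; mu = 9 gives A_9.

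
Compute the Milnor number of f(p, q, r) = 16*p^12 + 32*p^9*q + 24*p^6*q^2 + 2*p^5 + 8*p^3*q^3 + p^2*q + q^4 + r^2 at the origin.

The Hessian of f at 0 is [[0, 0, 0], [0, 0, 0], [0, 0, 2]] with rank 1, so corank 2. A Groebner basis of the Jacobian ideal J(f) in C{p,q,r} is {p^3, p^2/4 + q^3, p*q, r}; counting standard monomials gives mu = 5. Corank 2; j^3 = p^2*q has shape L^2 M (L != M), so D-series; mu = 5 gives D_5.

5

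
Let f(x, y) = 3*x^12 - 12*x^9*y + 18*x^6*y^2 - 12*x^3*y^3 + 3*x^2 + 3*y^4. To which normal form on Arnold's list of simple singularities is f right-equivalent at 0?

The Hessian of f at 0 has rank 1. Corank 1: A-series; mu = 3 gives A_3.

A_3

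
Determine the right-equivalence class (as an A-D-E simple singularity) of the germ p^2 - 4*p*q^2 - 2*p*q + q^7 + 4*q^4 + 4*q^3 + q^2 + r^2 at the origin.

A_{6}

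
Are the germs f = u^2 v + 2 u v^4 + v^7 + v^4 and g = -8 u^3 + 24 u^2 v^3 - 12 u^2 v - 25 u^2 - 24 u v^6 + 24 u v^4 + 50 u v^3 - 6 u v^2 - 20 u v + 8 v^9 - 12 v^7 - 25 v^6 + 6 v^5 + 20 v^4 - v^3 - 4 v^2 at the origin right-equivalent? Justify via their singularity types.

No.

The Hessian of f at 0 has rank 0. Corank 2; j^3 = u^2*v has shape L^2 M (L != M), so D-series; mu = 5 gives D_5. The Hessian of g at 0 has rank 1. Corank 1: A-series; mu = 2 gives A_2. f is D_5 but g is A_2, hence not right-equivalent.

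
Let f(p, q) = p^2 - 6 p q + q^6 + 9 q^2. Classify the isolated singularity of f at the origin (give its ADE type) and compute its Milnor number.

The Hessian of f at 0 has rank 1. Corank 1: A-series; mu = 5 gives A_5.

Type A5, Milnor number mu = 5.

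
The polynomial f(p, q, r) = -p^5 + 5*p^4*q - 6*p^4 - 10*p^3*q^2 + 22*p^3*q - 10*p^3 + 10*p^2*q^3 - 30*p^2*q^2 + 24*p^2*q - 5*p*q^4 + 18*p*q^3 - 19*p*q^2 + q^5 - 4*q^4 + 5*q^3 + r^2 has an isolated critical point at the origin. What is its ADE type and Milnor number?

The Hessian of f at 0 is [[0, 0, 0], [0, 0, 0], [0, 0, 2]] with rank 1, so corank 2. A Groebner basis of the Jacobian ideal J(f) in C{p,q,r} is {q^3, p^2 - q^2/6, p*q - q^2/2, r}; counting standard monomials gives mu = 4. Corank 2; j^3 = -(p - q)*(10*p^2 - 14*p*q + 5*q^2) splits into three distinct lines over C (the quadratic factor has nonzero discriminant), so D_4.

Type D_{4}, Milnor number mu = 4.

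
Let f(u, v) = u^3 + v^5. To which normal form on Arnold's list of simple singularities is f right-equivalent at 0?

E_{8}

The Hessian of f at 0 is [[0, 0], [0, 0]] with rank 0, so corank 2. A Groebner basis of the Jacobian ideal J(f) in C{u,v} is {v^4, u^2}; counting standard monomials gives mu = 8. Corank 2; j^3 = u^3 is a perfect cube, so E-series; the 5-jet and mu = 8 give E_8.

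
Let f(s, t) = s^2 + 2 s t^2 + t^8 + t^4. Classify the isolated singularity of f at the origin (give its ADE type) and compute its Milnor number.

Type A_{7}, Milnor number mu = 7.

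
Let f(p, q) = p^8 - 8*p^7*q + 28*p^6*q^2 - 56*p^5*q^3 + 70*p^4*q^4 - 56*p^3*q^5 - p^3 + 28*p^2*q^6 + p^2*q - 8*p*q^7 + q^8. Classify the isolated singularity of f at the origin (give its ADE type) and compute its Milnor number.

The Hessian of f at 0 is [[0, 0], [0, 0]] with rank 0, so corank 2. A Groebner basis of the Jacobian ideal J(f) in C{p,q} is {p*q/8 + q^7, p*q^2, p^2 - p*q}; counting standard monomials gives mu = 9. Corank 2; j^3 = -p^2*(p - q) has shape L^2 M (L != M), so D-series; mu = 9 gives D_9.

Type D_9, Milnor number mu = 9.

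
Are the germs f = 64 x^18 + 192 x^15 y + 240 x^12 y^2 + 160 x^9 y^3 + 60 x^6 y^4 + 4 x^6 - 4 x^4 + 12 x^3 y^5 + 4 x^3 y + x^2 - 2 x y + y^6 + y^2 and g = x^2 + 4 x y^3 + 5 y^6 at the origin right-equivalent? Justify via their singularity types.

Yes.

The Hessian of f at 0 has rank 1. Corank 1: A-series; mu = 5 gives A_5. The Hessian of g at 0 has rank 1. Corank 1: A-series; mu = 5 gives A_5. Both have type A_5, hence right-equivalent.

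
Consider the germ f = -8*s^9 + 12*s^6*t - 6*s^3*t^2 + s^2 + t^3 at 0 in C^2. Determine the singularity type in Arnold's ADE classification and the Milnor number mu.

Type A_2, Milnor number mu = 2.

The Hessian of f at 0 is [[2, 0], [0, 0]] with rank 1, so corank 1. A Groebner basis of the Jacobian ideal J(f) in C{s,t} is {t^2, s}; counting standard monomials gives mu = 2. Corank 1: A-series; mu = 2 gives A_2.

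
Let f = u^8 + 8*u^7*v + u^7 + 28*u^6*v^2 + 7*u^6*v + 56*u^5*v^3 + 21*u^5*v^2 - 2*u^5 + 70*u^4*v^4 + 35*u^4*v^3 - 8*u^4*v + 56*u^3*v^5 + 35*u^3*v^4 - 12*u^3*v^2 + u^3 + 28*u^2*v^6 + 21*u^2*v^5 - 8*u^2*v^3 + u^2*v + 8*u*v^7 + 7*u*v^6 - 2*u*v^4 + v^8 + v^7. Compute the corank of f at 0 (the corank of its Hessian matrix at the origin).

2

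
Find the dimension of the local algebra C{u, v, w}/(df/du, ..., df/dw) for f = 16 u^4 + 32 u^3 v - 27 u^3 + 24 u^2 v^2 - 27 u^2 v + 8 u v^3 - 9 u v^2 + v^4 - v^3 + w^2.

The Hessian of f at 0 is [[0, 0, 0], [0, 0, 0], [0, 0, 2]] with rank 1, so corank 2. A Groebner basis of the Jacobian ideal J(f) in C{u,v,w} is {v^4, u*v^2 + 7*v^3/18, u^2 + 2*u*v/3 + v^2/9, w}; counting standard monomials gives mu = 6. Corank 2; j^3 = -(3*u + v)^3 is a perfect cube, so E-series; the 4-jet and mu = 6 give E_6.

6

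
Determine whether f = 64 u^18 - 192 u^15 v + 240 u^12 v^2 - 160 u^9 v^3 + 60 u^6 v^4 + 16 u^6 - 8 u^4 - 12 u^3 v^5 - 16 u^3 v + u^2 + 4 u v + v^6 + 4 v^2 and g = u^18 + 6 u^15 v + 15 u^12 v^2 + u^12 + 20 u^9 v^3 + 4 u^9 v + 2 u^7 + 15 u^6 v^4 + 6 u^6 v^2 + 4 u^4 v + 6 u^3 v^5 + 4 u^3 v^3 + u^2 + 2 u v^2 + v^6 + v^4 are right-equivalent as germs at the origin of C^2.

Yes.

The Hessian of f at 0 is [[2, 4], [4, 8]] with rank 1, so corank 1. A Groebner basis of the Jacobian ideal J(f) in C{u,v} is {u*v^2 - u/16 - v/8, u/32 + v^3 + v/16, u^2 + 4*u*v + 4*v^2}; counting standard monomials gives mu = 5. Corank 1: A-series; mu = 5 gives A_5. The Hessian of g at 0 is [[2, 0], [0, 0]] with rank 1, so corank 1. A Groebner basis of the Jacobian ideal J(g) in C{u,v} is {u^3, u^2*v, u + v^2}; counting standard monomials gives mu = 5. Corank 1: A-series; mu = 5 gives A_5. Both have type A_5, hence right-equivalent.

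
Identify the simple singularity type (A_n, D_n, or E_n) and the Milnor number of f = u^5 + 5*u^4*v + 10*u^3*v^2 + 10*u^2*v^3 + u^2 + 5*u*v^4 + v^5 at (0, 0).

Type A4, Milnor number mu = 4.

The Hessian of f at 0 is [[2, 0], [0, 0]] with rank 1, so corank 1. A Groebner basis of the Jacobian ideal J(f) in C{u,v} is {v^4, u}; counting standard monomials gives mu = 4. Corank 1: A-series; mu = 4 gives A_4.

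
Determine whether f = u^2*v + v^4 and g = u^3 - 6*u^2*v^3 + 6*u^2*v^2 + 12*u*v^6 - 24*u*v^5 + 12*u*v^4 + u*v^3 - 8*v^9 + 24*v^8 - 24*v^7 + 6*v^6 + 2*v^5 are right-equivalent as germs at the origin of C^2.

The Hessian of f at 0 has rank 0. Corank 2; j^3 = u^2*v has shape L^2 M (L != M), so D-series; mu = 5 gives D_5. The Hessian of g at 0 has rank 0. Corank 2; j^3 = u^3 is a perfect cube, so E-series; the 4-jet and mu = 7 give E_7. f is D_5 but g is E_7, hence not right-equivalent.

No.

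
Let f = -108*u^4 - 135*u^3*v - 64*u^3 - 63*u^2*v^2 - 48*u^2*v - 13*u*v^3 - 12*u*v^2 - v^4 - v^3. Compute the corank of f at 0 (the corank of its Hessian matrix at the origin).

2

Hessian at 0 has rank 0.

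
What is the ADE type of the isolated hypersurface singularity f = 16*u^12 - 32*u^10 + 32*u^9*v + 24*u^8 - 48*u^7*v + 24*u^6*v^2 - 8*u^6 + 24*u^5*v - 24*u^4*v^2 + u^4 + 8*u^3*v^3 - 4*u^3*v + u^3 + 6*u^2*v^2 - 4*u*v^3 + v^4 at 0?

The Hessian of f at 0 is [[0, 0], [0, 0]] with rank 0, so corank 2. A Groebner basis of the Jacobian ideal J(f) in C{u,v} is {v^4, u*v^2 - v^3/3, u^2}; counting standard monomials gives mu = 6. Corank 2; j^3 = u^3 is a perfect cube, so E-series; the 4-jet and mu = 6 give E_6.

E_6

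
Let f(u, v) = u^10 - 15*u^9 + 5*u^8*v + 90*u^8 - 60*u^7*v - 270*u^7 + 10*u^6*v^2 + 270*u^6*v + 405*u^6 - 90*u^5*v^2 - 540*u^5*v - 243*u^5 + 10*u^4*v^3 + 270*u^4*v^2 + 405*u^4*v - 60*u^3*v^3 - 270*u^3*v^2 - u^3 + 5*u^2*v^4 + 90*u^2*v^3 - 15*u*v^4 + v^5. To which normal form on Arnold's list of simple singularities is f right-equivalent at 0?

The Hessian of f at 0 is [[0, 0], [0, 0]] with rank 0, so corank 2. A Groebner basis of the Jacobian ideal J(f) in C{u,v} is {v^5, u*v^3 - v^4/12, u^2}; counting standard monomials gives mu = 8. Corank 2; j^3 = -u^3 is a perfect cube, so E-series; the 5-jet and mu = 8 give E_8.

E8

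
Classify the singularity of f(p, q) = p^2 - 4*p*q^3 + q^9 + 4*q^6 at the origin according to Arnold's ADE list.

A8

The Hessian of f at 0 has rank 1. Corank 1: A-series; mu = 8 gives A_8.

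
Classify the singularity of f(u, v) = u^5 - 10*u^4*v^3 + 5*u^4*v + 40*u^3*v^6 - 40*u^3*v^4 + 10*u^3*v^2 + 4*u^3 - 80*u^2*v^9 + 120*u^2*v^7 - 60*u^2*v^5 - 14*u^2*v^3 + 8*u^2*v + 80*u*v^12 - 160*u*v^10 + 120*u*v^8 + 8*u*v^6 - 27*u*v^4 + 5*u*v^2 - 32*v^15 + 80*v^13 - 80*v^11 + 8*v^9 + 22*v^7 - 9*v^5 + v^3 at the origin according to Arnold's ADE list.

The Hessian of f at 0 is [[0, 0], [0, 0]] with rank 0, so corank 2. A Groebner basis of the Jacobian ideal J(f) in C{u,v} is {-32*u*v/69 + v^4 - 16*v^2/69, u*v^2 + v^3/2, u^2 + 143*u*v/138 + 37*v^2/138}; counting standard monomials gives mu = 6. Corank 2; j^3 = (u + v)*(2*u + v)^2 has shape L^2 M (L != M), so D-series; mu = 6 gives D_6.

D6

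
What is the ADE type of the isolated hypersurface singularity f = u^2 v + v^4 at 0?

D_5

The Hessian of f at 0 has rank 0. Corank 2; j^3 = u^2*v has shape L^2 M (L != M), so D-series; mu = 5 gives D_5.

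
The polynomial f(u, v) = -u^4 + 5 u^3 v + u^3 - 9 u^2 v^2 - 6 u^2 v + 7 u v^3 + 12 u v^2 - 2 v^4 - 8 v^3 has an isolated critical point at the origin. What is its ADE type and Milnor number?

Type E7, Milnor number mu = 7.

The Hessian of f at 0 is [[0, 0], [0, 0]] with rank 0, so corank 2. A Groebner basis of the Jacobian ideal J(f) in C{u,v} is {3*u^2 - 12*u*v + v^4 - v^3 + 12*v^2, u^3 - 18*u^2 + 72*u*v - 2*v^3 - 72*v^2, u^2*v - 7*u^2 + 28*u*v - 5*v^3/3 - 28*v^2, -2*u^2 + u*v^2 + 8*u*v - 4*v^3/3 - 8*v^2}; counting standard monomials gives mu = 7. Corank 2; j^3 = (u - 2*v)^3 is a perfect cube, so E-series; the 4-jet and mu = 7 give E_7.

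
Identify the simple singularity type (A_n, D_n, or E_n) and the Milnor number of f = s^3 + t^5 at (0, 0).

The Hessian of f at 0 has rank 0. Corank 2; j^3 = s^3 is a perfect cube, so E-series; the 5-jet and mu = 8 give E_8.

Type E8, Milnor number mu = 8.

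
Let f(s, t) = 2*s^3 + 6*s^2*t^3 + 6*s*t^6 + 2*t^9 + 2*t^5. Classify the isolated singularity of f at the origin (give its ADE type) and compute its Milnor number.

Type E8, Milnor number mu = 8.

The Hessian of f at 0 is [[0, 0], [0, 0]] with rank 0, so corank 2. A Groebner basis of the Jacobian ideal J(f) in C{s,t} is {s^2/2 + s*t^3, t^4, s^3, s^2*t}; counting standard monomials gives mu = 8. Corank 2; j^3 = 2*s^3 is a perfect cube, so E-series; the 5-jet and mu = 8 give E_8.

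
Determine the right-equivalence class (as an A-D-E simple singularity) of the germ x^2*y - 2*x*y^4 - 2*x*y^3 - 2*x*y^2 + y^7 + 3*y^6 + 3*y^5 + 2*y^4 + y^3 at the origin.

D_7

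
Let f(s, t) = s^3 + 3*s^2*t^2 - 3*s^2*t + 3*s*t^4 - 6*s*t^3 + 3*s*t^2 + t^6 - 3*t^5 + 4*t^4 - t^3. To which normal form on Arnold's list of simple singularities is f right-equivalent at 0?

E6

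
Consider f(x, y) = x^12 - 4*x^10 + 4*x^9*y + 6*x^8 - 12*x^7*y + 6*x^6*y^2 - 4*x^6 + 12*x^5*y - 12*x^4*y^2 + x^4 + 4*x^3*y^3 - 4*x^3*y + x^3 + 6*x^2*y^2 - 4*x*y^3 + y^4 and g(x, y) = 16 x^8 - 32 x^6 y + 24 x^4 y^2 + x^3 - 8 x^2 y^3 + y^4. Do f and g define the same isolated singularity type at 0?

Yes.

The Hessian of f at 0 has rank 0. Corank 2; j^3 = x^3 is a perfect cube, so E-series; the 4-jet and mu = 6 give E_6. The Hessian of g at 0 has rank 0. Corank 2; j^3 = x^3 is a perfect cube, so E-series; the 4-jet and mu = 6 give E_6. Both have type E_6, hence right-equivalent.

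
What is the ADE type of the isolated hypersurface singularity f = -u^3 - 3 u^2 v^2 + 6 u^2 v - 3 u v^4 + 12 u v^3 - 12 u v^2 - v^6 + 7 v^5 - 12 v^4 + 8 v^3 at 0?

The Hessian of f at 0 is [[0, 0], [0, 0]] with rank 0, so corank 2. A Groebner basis of the Jacobian ideal J(f) in C{u,v} is {v^4, u^3 - 6*u^2*v - 6*u^2 + 24*u*v + 16*v^3 - 24*v^2, u^2/2 + u*v^2 - 2*u*v - 2*v^3 + 2*v^2}; counting standard monomials gives mu = 8. Corank 2; j^3 = -(u - 2*v)^3 is a perfect cube, so E-series; the 5-jet and mu = 8 give E_8.

E8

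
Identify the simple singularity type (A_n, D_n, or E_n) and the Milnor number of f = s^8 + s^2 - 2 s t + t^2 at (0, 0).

The Hessian of f at 0 has rank 1. Corank 1: A-series; mu = 7 gives A_7.

Type A_{7}, Milnor number mu = 7.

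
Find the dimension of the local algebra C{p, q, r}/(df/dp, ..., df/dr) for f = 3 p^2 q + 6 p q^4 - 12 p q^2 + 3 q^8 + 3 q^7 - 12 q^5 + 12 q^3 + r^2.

9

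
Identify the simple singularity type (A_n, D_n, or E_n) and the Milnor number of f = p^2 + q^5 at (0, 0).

The Hessian of f at 0 has rank 1. Corank 1: A-series; mu = 4 gives A_4.

Type A4, Milnor number mu = 4.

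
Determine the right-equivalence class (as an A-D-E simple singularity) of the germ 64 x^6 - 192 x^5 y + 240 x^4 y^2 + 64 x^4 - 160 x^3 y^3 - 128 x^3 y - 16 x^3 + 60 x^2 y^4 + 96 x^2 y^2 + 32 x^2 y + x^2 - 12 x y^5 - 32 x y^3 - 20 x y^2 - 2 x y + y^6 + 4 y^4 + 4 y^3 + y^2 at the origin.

A_{5}

The Hessian of f at 0 is [[2, -2], [-2, 2]] with rank 1, so corank 1. A Groebner basis of the Jacobian ideal J(f) in C{x,y} is {x*y^2 - 2*x*y + 3*x/16 + 13*y^2/8 - 3*y/16, -5*x*y/2 + x/4 + y^3 + 2*y^2 - y/4, x^2 - x*y - x/8 + y^2/4 + y/8}; counting standard monomials gives mu = 5. Corank 1: A-series; mu = 5 gives A_5.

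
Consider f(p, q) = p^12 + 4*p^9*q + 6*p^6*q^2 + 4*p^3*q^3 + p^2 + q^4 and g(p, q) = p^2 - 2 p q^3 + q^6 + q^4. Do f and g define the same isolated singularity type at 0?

Yes.

The Hessian of f at 0 is [[2, 0], [0, 0]] with rank 1, so corank 1. A Groebner basis of the Jacobian ideal J(f) in C{p,q} is {q^3, p}; counting standard monomials gives mu = 3. Corank 1: A-series; mu = 3 gives A_3. The Hessian of g at 0 is [[2, 0], [0, 0]] with rank 1, so corank 1. A Groebner basis of the Jacobian ideal J(g) in C{p,q} is {q^3, p}; counting standard monomials gives mu = 3. Corank 1: A-series; mu = 3 gives A_3. Both have type A_3, hence right-equivalent.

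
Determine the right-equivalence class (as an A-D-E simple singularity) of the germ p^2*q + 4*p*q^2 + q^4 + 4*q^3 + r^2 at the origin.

D_{5}

The Hessian of f at 0 has rank 1. Corank 2; j^3 = q*(p + 2*q)^2 has shape L^2 M (L != M), so D-series; mu = 5 gives D_5.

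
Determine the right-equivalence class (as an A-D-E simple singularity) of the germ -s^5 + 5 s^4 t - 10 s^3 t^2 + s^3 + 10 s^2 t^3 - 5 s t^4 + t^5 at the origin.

E_{8}

The Hessian of f at 0 has rank 0. Corank 2; j^3 = s^3 is a perfect cube, so E-series; the 5-jet and mu = 8 give E_8.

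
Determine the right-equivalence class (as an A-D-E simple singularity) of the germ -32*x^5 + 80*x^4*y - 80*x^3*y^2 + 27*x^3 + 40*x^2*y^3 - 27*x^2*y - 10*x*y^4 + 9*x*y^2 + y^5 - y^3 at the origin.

E_{8}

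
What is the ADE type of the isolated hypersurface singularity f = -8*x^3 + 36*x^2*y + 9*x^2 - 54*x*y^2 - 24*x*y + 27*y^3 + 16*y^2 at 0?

A_2

The Hessian of f at 0 is [[18, -24], [-24, 32]] with rank 1, so corank 1. A Groebner basis of the Jacobian ideal J(f) in C{x,y} is {y^2, x - 4*y/3}; counting standard monomials gives mu = 2. Corank 1: A-series; mu = 2 gives A_2.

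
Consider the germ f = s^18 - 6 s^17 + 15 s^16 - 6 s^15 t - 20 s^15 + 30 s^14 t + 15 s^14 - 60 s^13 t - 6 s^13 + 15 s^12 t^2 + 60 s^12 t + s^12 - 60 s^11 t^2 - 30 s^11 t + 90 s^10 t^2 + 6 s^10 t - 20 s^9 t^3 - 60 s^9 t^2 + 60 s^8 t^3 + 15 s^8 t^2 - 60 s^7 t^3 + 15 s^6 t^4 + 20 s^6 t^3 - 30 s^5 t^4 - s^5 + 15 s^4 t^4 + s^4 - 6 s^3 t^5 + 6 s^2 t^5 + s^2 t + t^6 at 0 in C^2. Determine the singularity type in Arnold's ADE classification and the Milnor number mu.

The Hessian of f at 0 is [[0, 0], [0, 0]] with rank 0, so corank 2. A Groebner basis of the Jacobian ideal J(f) in C{s,t} is {s^2/6 + t^5, s^3, s*t}; counting standard monomials gives mu = 7. Corank 2; j^3 = s^2*t has shape L^2 M (L != M), so D-series; mu = 7 gives D_7.

Type D_{7}, Milnor number mu = 7.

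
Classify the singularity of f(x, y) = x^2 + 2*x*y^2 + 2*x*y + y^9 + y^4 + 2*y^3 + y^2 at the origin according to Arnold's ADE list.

A_{8}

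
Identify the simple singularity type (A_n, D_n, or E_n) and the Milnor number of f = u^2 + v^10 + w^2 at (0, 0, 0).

Type A_{9}, Milnor number mu = 9.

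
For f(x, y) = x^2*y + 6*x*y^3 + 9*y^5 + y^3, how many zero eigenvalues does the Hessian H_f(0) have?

Hessian at 0 has rank 0.

2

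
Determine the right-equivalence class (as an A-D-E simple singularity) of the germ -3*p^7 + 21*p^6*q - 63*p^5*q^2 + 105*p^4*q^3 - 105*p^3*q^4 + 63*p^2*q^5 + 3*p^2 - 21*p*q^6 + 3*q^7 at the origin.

The Hessian of f at 0 is [[6, 0], [0, 0]] with rank 1, so corank 1. A Groebner basis of the Jacobian ideal J(f) in C{p,q} is {q^6, p}; counting standard monomials gives mu = 6. Corank 1: A-series; mu = 6 gives A_6.

A_6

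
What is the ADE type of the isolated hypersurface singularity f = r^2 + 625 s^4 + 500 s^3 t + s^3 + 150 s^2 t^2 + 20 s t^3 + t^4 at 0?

The Hessian of f at 0 is [[0, 0, 0], [0, 0, 0], [0, 0, 2]] with rank 1, so corank 2. A Groebner basis of the Jacobian ideal J(f) in C{s,t,r} is {t^4, s*t^2 + t^3/15, s^2, r}; counting standard monomials gives mu = 6. Corank 2; j^3 = s^3 is a perfect cube, so E-series; the 4-jet and mu = 6 give E_6.

E_6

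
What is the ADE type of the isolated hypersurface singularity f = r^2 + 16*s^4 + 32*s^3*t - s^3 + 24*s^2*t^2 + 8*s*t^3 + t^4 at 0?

The Hessian of f at 0 has rank 1. Corank 2; j^3 = -s^3 is a perfect cube, so E-series; the 4-jet and mu = 6 give E_6.

E_6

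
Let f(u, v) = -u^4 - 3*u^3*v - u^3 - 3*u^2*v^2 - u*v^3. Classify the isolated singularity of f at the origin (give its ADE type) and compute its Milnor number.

The Hessian of f at 0 has rank 0. Corank 2; j^3 = -u^3 is a perfect cube, so E-series; the 4-jet and mu = 7 give E_7.

Type E_{7}, Milnor number mu = 7.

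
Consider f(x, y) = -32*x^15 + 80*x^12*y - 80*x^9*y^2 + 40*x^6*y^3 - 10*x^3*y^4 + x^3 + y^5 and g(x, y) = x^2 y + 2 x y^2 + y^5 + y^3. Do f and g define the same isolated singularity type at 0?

No.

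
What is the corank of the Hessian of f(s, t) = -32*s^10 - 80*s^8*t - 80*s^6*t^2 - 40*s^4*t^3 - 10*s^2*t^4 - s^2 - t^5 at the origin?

Hessian at 0 has rank 1.

1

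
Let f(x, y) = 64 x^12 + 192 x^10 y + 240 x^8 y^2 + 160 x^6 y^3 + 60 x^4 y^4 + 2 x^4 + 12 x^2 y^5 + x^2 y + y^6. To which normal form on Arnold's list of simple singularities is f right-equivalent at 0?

The Hessian of f at 0 is [[0, 0], [0, 0]] with rank 0, so corank 2. A Groebner basis of the Jacobian ideal J(f) in C{x,y} is {x^2/6 + y^5, x^3, x*y}; counting standard monomials gives mu = 7. Corank 2; j^3 = x^2*y has shape L^2 M (L != M), so D-series; mu = 7 gives D_7.

D7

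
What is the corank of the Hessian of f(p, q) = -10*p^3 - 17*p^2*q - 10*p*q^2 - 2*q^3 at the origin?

The Hessian at 0 is [[0, 0], [0, 0]] of rank 0; hence corank 2.

2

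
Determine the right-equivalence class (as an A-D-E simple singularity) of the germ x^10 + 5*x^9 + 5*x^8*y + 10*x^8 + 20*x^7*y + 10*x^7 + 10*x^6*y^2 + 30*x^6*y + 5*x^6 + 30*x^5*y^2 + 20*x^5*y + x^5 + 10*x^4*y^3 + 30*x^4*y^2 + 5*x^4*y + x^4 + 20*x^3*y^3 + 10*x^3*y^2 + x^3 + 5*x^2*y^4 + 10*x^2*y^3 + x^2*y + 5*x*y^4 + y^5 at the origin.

D6

The Hessian of f at 0 is [[0, 0], [0, 0]] with rank 0, so corank 2. A Groebner basis of the Jacobian ideal J(f) in C{x,y} is {-x*y/5 + y^4, x*y^2, x^2 + x*y}; counting standard monomials gives mu = 6. Corank 2; j^3 = x^2*(x + y) has shape L^2 M (L != M), so D-series; mu = 6 gives D_6.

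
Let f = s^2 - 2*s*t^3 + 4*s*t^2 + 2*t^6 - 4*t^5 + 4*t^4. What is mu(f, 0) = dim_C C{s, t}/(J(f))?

5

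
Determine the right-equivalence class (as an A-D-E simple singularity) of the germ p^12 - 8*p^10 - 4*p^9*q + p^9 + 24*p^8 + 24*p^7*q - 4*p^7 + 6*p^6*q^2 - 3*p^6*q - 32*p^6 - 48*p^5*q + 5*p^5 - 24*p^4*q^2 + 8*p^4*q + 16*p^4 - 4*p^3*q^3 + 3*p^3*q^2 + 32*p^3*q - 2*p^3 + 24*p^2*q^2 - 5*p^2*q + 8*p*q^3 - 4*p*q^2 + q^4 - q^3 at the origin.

D_{5}

The Hessian of f at 0 has rank 0. Corank 2; j^3 = -(p + q)^2*(2*p + q) has shape L^2 M (L != M), so D-series; mu = 5 gives D_5.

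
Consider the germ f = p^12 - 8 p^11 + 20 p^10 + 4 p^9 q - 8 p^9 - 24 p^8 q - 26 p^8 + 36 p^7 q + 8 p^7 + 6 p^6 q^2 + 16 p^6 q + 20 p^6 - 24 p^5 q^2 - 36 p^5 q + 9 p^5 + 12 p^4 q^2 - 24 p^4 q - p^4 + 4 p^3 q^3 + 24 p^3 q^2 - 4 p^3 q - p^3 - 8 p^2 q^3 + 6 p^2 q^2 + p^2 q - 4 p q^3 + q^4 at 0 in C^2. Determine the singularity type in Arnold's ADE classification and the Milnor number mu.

Type D_5, Milnor number mu = 5.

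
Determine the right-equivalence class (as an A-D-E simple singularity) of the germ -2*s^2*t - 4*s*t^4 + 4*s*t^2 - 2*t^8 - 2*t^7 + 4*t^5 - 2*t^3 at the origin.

D9

The Hessian of f at 0 is [[0, 0], [0, 0]] with rank 0, so corank 2. A Groebner basis of the Jacobian ideal J(f) in C{s,t} is {s^2*t^2 + 16*s^2*t + 2*s^2 - 32*s*t^2 - 3*s*t + 16*t^3 + t^2, 8*s^2*t + s^2 + s*t^3 - 16*s*t^2 - s*t + 8*t^3, s*t + t^4 - t^2, s^3 - 3*s^2*t + 3*s*t^2 - t^3}; counting standard monomials gives mu = 9. Corank 2; j^3 = -2*t*(s - t)^2 has shape L^2 M (L != M), so D-series; mu = 9 gives D_9.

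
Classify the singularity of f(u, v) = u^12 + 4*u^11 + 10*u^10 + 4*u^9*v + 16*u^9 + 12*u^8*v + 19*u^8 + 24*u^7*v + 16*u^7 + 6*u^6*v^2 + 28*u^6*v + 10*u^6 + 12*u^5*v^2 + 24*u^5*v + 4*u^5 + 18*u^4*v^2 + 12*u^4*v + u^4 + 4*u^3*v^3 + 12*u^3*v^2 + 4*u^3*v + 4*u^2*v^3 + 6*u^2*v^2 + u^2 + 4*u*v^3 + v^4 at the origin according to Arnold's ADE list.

The Hessian of f at 0 has rank 1. Corank 1: A-series; mu = 3 gives A_3.

A_3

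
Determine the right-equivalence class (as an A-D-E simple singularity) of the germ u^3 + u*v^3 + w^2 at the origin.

E7

The Hessian of f at 0 has rank 1. Corank 2; j^3 = u^3 is a perfect cube, so E-series; the 4-jet and mu = 7 give E_7.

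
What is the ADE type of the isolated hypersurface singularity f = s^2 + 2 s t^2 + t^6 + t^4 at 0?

A_5

The Hessian of f at 0 has rank 1. Corank 1: A-series; mu = 5 gives A_5.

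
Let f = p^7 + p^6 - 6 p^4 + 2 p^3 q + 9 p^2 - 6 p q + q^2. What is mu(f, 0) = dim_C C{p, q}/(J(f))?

The Hessian of f at 0 has rank 1. Corank 1: A-series; mu = 6 gives A_6.

6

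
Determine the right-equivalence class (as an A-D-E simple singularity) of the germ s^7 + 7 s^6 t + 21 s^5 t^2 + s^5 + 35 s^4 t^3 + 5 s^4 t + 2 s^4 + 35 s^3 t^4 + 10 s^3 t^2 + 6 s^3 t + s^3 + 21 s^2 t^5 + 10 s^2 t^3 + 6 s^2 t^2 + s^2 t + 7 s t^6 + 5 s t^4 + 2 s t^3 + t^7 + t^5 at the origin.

D_8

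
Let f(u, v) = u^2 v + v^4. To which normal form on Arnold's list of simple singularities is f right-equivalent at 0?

The Hessian of f at 0 is [[0, 0], [0, 0]] with rank 0, so corank 2. A Groebner basis of the Jacobian ideal J(f) in C{u,v} is {u^3, u^2/4 + v^3, u*v}; counting standard monomials gives mu = 5. Corank 2; j^3 = u^2*v has shape L^2 M (L != M), so D-series; mu = 5 gives D_5.

D5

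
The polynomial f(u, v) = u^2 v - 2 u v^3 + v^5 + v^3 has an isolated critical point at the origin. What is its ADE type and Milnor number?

The Hessian of f at 0 has rank 0. Corank 2; j^3 = v*(u^2 + v^2) splits into three distinct lines over C (the quadratic factor has nonzero discriminant), so D_4.

Type D_4, Milnor number mu = 4.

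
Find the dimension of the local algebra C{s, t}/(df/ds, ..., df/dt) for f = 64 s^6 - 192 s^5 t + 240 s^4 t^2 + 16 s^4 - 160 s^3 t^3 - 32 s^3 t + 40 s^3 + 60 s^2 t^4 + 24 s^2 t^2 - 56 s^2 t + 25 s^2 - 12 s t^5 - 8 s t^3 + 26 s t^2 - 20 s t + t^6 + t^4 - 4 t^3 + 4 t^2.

5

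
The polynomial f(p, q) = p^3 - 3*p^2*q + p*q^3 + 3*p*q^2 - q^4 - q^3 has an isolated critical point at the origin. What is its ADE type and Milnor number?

Type E_{7}, Milnor number mu = 7.

The Hessian of f at 0 has rank 0. Corank 2; j^3 = (p - q)^3 is a perfect cube, so E-series; the 4-jet and mu = 7 give E_7.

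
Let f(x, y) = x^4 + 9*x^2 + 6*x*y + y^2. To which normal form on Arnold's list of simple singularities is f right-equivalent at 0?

The Hessian of f at 0 has rank 1. Corank 1: A-series; mu = 3 gives A_3.

A3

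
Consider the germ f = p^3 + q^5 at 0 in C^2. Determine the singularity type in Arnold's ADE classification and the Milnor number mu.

Type E_8, Milnor number mu = 8.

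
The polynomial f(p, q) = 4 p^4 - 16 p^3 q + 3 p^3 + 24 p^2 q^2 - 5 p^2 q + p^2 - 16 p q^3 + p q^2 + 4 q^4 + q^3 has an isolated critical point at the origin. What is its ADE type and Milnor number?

The Hessian of f at 0 is [[2, 0], [0, 0]] with rank 1, so corank 1. A Groebner basis of the Jacobian ideal J(f) in C{p,q} is {q^2, p}; counting standard monomials gives mu = 2. Corank 1: A-series; mu = 2 gives A_2.

Type A_{2}, Milnor number mu = 2.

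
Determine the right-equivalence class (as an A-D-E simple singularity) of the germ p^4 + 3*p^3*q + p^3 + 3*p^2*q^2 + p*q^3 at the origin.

The Hessian of f at 0 has rank 0. Corank 2; j^3 = p^3 is a perfect cube, so E-series; the 4-jet and mu = 7 give E_7.

E7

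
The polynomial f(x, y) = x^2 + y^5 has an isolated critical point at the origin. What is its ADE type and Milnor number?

Type A4, Milnor number mu = 4.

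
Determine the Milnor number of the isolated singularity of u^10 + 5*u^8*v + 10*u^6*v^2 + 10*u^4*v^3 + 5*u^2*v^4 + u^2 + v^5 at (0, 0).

4

The Hessian of f at 0 has rank 1. Corank 1: A-series; mu = 4 gives A_4.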